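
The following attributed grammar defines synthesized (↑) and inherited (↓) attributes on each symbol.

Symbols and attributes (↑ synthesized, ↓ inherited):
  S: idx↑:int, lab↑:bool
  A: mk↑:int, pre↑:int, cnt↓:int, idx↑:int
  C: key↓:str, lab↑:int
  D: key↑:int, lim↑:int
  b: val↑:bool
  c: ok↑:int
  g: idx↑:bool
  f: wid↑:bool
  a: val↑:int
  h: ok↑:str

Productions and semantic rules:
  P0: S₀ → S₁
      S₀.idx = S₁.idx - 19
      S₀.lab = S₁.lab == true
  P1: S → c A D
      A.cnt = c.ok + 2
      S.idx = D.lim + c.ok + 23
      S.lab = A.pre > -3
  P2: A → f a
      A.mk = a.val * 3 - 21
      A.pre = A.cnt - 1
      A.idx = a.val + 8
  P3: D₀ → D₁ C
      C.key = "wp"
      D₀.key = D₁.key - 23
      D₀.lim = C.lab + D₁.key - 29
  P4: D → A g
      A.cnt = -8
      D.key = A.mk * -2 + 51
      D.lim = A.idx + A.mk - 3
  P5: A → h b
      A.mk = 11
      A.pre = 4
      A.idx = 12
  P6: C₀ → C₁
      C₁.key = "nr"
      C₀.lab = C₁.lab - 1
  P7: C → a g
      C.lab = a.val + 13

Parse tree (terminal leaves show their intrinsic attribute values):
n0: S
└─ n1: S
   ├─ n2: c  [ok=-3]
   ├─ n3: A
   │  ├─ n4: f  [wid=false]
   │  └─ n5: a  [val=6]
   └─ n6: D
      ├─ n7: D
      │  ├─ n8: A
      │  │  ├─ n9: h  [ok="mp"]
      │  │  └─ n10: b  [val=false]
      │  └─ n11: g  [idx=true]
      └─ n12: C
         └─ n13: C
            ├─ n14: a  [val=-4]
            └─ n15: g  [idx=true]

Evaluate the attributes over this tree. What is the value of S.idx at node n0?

9

1. n2.ok = -3  [terminal]
2. n3.cnt = -1  [c.ok + 2]
3. n4.wid = false  [terminal]
4. n5.val = 6  [terminal]
5. n3.mk = -3  [a.val * 3 - 21]
6. n3.pre = -2  [A.cnt - 1]
7. n3.idx = 14  [a.val + 8]
8. n8.cnt = -8  [-8]
9. n9.ok = "mp"  [terminal]
10. n10.val = false  [terminal]
11. n8.mk = 11  [11]
12. n8.pre = 4  [4]
13. n8.idx = 12  [12]
14. n11.idx = true  [terminal]
15. n7.key = 29  [A.mk * -2 + 51]
16. n7.lim = 20  [A.idx + A.mk - 3]
17. n12.key = "wp"  ["wp"]
18. n13.key = "nr"  ["nr"]
19. n14.val = -4  [terminal]
20. n15.idx = true  [terminal]
21. n13.lab = 9  [a.val + 13]
22. n12.lab = 8  [C₁.lab - 1]
23. n6.key = 6  [D₁.key - 23]
24. n6.lim = 8  [C.lab + D₁.key - 29]
25. n1.idx = 28  [D.lim + c.ok + 23]
26. n1.lab = true  [A.pre > -3]
27. n0.idx = 9  [S₁.idx - 19]
28. n0.lab = true  [S₁.lab == true]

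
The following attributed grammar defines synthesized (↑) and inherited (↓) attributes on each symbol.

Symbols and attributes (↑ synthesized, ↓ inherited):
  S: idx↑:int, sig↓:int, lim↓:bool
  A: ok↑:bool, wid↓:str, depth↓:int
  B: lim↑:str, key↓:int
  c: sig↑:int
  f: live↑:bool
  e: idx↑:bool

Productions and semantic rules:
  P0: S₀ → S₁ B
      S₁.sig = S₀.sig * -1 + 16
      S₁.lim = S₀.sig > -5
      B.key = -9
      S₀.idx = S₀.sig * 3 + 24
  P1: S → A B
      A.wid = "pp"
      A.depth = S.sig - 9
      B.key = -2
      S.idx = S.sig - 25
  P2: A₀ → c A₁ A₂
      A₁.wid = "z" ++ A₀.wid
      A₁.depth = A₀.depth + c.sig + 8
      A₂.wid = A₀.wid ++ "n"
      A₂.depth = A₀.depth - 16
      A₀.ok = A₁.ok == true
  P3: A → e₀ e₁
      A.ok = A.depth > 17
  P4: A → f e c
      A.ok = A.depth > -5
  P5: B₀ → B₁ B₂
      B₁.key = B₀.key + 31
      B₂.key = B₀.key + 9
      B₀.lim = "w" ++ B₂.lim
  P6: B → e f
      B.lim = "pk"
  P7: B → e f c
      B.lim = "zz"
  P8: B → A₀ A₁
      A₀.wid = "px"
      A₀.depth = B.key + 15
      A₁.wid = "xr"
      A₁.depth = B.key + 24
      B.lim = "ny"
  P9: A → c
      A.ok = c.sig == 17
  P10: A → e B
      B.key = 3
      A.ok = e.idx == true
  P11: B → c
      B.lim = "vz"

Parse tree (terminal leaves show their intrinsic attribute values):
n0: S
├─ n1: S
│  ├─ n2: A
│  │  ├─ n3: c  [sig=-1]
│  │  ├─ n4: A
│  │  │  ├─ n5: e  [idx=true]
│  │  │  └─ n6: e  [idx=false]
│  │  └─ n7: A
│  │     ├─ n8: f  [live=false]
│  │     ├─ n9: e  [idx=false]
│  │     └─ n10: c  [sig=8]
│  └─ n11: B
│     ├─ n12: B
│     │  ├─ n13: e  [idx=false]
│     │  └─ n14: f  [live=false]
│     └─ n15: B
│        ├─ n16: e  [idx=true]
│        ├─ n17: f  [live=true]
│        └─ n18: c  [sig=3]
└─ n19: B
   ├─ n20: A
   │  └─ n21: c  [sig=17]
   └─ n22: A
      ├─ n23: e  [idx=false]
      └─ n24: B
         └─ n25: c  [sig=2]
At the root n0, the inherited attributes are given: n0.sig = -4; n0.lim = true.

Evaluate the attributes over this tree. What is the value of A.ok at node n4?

1. n0.sig = -4  [given at root]
2. n0.lim = true  [given at root]
3. n1.sig = 20  [S₀.sig * -1 + 16]
4. n1.lim = true  [S₀.sig > -5]
5. n2.wid = "pp"  ["pp"]
6. n2.depth = 11  [S.sig - 9]
7. n3.sig = -1  [terminal]
8. n4.wid = "zpp"  ["z" ++ A₀.wid]
9. n4.depth = 18  [A₀.depth + c.sig + 8]
10. n5.idx = true  [terminal]
11. n6.idx = false  [terminal]
12. n4.ok = true  [A.depth > 17]
13. n7.wid = "ppn"  [A₀.wid ++ "n"]
14. n7.depth = -5  [A₀.depth - 16]
15. n8.live = false  [terminal]
16. n9.idx = false  [terminal]
17. n10.sig = 8  [terminal]
18. n7.ok = false  [A.depth > -5]
19. n2.ok = true  [A₁.ok == true]
20. n11.key = -2  [-2]
21. n12.key = 29  [B₀.key + 31]
22. n13.idx = false  [terminal]
23. n14.live = false  [terminal]
24. n12.lim = "pk"  ["pk"]
25. n15.key = 7  [B₀.key + 9]
26. n16.idx = true  [terminal]
27. n17.live = true  [terminal]
28. n18.sig = 3  [terminal]
29. n15.lim = "zz"  ["zz"]
30. n11.lim = "wzz"  ["w" ++ B₂.lim]
31. n1.idx = -5  [S.sig - 25]
32. n19.key = -9  [-9]
33. n20.wid = "px"  ["px"]
34. n20.depth = 6  [B.key + 15]
35. n21.sig = 17  [terminal]
36. n20.ok = true  [c.sig == 17]
37. n22.wid = "xr"  ["xr"]
38. n22.depth = 15  [B.key + 24]
39. n23.idx = false  [terminal]
40. n24.key = 3  [3]
41. n25.sig = 2  [terminal]
42. n24.lim = "vz"  ["vz"]
43. n22.ok = false  [e.idx == true]
44. n19.lim = "ny"  ["ny"]
45. n0.idx = 12  [S₀.sig * 3 + 24]

true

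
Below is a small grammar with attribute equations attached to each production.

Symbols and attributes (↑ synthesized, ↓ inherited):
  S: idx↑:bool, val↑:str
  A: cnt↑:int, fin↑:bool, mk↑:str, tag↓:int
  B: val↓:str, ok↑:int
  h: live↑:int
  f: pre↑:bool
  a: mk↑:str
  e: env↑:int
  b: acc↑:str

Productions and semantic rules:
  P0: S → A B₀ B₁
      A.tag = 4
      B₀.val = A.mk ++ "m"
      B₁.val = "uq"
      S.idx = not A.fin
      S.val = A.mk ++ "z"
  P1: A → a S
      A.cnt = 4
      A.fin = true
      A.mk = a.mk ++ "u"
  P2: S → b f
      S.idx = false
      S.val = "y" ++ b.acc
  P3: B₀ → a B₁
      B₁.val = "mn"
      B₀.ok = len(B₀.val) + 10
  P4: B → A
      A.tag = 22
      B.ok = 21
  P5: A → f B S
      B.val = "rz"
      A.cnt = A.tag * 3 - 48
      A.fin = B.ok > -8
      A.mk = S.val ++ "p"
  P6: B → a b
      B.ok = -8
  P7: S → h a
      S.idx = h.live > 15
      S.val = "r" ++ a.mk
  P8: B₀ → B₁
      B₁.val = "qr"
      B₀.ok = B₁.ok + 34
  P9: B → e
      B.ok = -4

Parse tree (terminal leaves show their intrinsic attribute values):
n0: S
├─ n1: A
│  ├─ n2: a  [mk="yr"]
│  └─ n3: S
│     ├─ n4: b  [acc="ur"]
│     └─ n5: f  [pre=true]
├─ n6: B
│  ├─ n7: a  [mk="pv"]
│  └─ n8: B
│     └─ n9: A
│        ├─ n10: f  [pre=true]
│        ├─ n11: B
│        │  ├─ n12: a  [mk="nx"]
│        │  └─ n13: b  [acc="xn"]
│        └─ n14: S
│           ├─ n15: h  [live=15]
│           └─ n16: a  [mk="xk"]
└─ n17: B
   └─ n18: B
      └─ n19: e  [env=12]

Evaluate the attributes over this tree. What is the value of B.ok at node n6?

1. n1.tag = 4  [4]
2. n2.mk = "yr"  [terminal]
3. n4.acc = "ur"  [terminal]
4. n5.pre = true  [terminal]
5. n3.idx = false  [false]
6. n3.val = "yur"  ["y" ++ b.acc]
7. n1.cnt = 4  [4]
8. n1.fin = true  [true]
9. n1.mk = "yru"  [a.mk ++ "u"]
10. n6.val = "yrum"  [A.mk ++ "m"]
11. n7.mk = "pv"  [terminal]
12. n8.val = "mn"  ["mn"]
13. n9.tag = 22  [22]
14. n10.pre = true  [terminal]
15. n11.val = "rz"  ["rz"]
16. n12.mk = "nx"  [terminal]
17. n13.acc = "xn"  [terminal]
18. n11.ok = -8  [-8]
19. n15.live = 15  [terminal]
20. n16.mk = "xk"  [terminal]
21. n14.idx = false  [h.live > 15]
22. n14.val = "rxk"  ["r" ++ a.mk]
23. n9.cnt = 18  [A.tag * 3 - 48]
24. n9.fin = false  [B.ok > -8]
25. n9.mk = "rxkp"  [S.val ++ "p"]
26. n8.ok = 21  [21]
27. n6.ok = 14  [len(B₀.val) + 10]
28. n17.val = "uq"  ["uq"]
29. n18.val = "qr"  ["qr"]
30. n19.env = 12  [terminal]
31. n18.ok = -4  [-4]
32. n17.ok = 30  [B₁.ok + 34]
33. n0.idx = false  [not A.fin]
34. n0.val = "yruz"  [A.mk ++ "z"]

14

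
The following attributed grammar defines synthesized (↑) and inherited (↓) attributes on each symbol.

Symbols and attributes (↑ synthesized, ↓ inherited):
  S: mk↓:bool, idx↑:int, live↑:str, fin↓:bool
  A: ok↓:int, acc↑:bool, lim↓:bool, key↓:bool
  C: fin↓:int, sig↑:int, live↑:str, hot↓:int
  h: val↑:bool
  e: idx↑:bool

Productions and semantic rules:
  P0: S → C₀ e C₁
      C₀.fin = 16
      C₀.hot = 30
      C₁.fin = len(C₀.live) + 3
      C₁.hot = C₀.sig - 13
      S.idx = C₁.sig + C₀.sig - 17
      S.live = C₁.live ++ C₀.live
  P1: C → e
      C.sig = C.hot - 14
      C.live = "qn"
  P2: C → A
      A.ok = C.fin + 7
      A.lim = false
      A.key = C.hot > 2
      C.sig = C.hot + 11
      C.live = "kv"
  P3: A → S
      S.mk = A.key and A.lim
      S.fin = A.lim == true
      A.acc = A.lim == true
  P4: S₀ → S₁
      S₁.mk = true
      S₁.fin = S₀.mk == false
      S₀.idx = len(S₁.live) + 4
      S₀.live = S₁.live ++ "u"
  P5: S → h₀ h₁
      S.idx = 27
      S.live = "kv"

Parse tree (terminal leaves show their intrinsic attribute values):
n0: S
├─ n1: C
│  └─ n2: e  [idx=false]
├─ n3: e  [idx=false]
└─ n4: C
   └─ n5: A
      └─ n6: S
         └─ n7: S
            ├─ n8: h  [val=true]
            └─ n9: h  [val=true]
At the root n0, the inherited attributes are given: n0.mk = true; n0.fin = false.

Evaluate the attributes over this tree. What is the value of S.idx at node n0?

1. n0.mk = true  [given at root]
2. n0.fin = false  [given at root]
3. n1.fin = 16  [16]
4. n1.hot = 30  [30]
5. n2.idx = false  [terminal]
6. n1.sig = 16  [C.hot - 14]
7. n1.live = "qn"  ["qn"]
8. n3.idx = false  [terminal]
9. n4.fin = 5  [len(C₀.live) + 3]
10. n4.hot = 3  [C₀.sig - 13]
11. n5.ok = 12  [C.fin + 7]
12. n5.lim = false  [false]
13. n5.key = true  [C.hot > 2]
14. n6.mk = false  [A.key and A.lim]
15. n6.fin = false  [A.lim == true]
16. n7.mk = true  [true]
17. n7.fin = true  [S₀.mk == false]
18. n8.val = true  [terminal]
19. n9.val = true  [terminal]
20. n7.idx = 27  [27]
21. n7.live = "kv"  ["kv"]
22. n6.idx = 6  [len(S₁.live) + 4]
23. n6.live = "kvu"  [S₁.live ++ "u"]
24. n5.acc = false  [A.lim == true]
25. n4.sig = 14  [C.hot + 11]
26. n4.live = "kv"  ["kv"]
27. n0.idx = 13  [C₁.sig + C₀.sig - 17]
28. n0.live = "kvqn"  [C₁.live ++ C₀.live]

13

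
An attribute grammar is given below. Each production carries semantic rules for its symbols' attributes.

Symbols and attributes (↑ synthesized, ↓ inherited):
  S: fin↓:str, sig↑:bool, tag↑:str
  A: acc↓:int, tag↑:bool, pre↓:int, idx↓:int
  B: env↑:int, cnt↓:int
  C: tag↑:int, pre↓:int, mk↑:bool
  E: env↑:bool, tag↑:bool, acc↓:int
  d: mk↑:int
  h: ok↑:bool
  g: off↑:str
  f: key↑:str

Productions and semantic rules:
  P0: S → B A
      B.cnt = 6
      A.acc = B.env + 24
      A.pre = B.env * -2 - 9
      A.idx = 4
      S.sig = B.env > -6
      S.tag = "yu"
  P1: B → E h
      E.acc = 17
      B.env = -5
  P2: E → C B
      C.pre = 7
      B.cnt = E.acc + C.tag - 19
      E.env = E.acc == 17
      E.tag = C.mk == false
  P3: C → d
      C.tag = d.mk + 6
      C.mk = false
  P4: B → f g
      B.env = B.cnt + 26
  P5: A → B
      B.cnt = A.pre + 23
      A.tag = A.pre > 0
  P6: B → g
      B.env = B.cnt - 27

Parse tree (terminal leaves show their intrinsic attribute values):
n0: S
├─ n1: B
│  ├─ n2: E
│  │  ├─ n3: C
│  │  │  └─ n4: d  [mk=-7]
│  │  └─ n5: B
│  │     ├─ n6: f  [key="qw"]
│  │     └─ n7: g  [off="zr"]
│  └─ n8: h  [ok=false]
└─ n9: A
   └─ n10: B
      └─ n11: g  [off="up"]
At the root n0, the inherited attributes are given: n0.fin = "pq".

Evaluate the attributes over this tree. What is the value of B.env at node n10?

-3

1. n0.fin = "pq"  [given at root]
2. n1.cnt = 6  [6]
3. n2.acc = 17  [17]
4. n3.pre = 7  [7]
5. n4.mk = -7  [terminal]
6. n3.tag = -1  [d.mk + 6]
7. n3.mk = false  [false]
8. n5.cnt = -3  [E.acc + C.tag - 19]
9. n6.key = "qw"  [terminal]
10. n7.off = "zr"  [terminal]
11. n5.env = 23  [B.cnt + 26]
12. n2.env = true  [E.acc == 17]
13. n2.tag = true  [C.mk == false]
14. n8.ok = false  [terminal]
15. n1.env = -5  [-5]
16. n9.acc = 19  [B.env + 24]
17. n9.pre = 1  [B.env * -2 - 9]
18. n9.idx = 4  [4]
19. n10.cnt = 24  [A.pre + 23]
20. n11.off = "up"  [terminal]
21. n10.env = -3  [B.cnt - 27]
22. n9.tag = true  [A.pre > 0]
23. n0.sig = true  [B.env > -6]
24. n0.tag = "yu"  ["yu"]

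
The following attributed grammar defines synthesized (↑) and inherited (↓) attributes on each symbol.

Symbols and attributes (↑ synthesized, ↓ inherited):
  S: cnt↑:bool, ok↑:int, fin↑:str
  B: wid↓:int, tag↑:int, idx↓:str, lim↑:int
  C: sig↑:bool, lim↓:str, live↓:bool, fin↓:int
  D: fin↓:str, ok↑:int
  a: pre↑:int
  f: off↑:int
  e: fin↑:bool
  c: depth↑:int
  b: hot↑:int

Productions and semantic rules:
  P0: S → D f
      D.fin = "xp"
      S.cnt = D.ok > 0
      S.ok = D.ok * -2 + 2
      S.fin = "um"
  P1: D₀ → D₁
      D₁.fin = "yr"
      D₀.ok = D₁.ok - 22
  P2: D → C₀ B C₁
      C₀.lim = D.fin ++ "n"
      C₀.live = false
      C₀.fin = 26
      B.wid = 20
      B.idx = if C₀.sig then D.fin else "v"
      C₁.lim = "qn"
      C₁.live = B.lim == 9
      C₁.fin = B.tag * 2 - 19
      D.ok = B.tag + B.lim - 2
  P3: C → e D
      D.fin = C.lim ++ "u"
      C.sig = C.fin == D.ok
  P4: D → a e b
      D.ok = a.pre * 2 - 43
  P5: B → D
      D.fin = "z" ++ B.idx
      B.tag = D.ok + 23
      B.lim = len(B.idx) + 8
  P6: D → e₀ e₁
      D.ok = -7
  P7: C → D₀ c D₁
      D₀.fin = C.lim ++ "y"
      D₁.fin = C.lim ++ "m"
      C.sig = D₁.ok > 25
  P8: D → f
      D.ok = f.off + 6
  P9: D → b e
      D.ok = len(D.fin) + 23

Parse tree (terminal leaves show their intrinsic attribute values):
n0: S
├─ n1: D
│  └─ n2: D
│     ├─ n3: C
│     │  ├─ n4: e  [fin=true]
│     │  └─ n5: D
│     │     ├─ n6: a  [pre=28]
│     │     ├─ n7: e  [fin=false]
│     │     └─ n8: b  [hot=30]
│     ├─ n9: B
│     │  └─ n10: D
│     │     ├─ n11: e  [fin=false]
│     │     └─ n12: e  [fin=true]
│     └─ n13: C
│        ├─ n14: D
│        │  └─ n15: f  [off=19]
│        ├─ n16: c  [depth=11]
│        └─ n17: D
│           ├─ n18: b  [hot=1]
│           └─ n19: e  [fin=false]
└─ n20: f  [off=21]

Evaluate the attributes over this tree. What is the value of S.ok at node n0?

1. n1.fin = "xp"  ["xp"]
2. n2.fin = "yr"  ["yr"]
3. n3.lim = "yrn"  [D.fin ++ "n"]
4. n3.live = false  [false]
5. n3.fin = 26  [26]
6. n4.fin = true  [terminal]
7. n5.fin = "yrnu"  [C.lim ++ "u"]
8. n6.pre = 28  [terminal]
9. n7.fin = false  [terminal]
10. n8.hot = 30  [terminal]
11. n5.ok = 13  [a.pre * 2 - 43]
12. n3.sig = false  [C.fin == D.ok]
13. n9.wid = 20  [20]
14. n9.idx = "v"  [if C₀.sig then D.fin else "v"]
15. n10.fin = "zv"  ["z" ++ B.idx]
16. n11.fin = false  [terminal]
17. n12.fin = true  [terminal]
18. n10.ok = -7  [-7]
19. n9.tag = 16  [D.ok + 23]
20. n9.lim = 9  [len(B.idx) + 8]
21. n13.lim = "qn"  ["qn"]
22. n13.live = true  [B.lim == 9]
23. n13.fin = 13  [B.tag * 2 - 19]
24. n14.fin = "qny"  [C.lim ++ "y"]
25. n15.off = 19  [terminal]
26. n14.ok = 25  [f.off + 6]
27. n16.depth = 11  [terminal]
28. n17.fin = "qnm"  [C.lim ++ "m"]
29. n18.hot = 1  [terminal]
30. n19.fin = false  [terminal]
31. n17.ok = 26  [len(D.fin) + 23]
32. n13.sig = true  [D₁.ok > 25]
33. n2.ok = 23  [B.tag + B.lim - 2]
34. n1.ok = 1  [D₁.ok - 22]
35. n20.off = 21  [terminal]
36. n0.cnt = true  [D.ok > 0]
37. n0.ok = 0  [D.ok * -2 + 2]
38. n0.fin = "um"  ["um"]

0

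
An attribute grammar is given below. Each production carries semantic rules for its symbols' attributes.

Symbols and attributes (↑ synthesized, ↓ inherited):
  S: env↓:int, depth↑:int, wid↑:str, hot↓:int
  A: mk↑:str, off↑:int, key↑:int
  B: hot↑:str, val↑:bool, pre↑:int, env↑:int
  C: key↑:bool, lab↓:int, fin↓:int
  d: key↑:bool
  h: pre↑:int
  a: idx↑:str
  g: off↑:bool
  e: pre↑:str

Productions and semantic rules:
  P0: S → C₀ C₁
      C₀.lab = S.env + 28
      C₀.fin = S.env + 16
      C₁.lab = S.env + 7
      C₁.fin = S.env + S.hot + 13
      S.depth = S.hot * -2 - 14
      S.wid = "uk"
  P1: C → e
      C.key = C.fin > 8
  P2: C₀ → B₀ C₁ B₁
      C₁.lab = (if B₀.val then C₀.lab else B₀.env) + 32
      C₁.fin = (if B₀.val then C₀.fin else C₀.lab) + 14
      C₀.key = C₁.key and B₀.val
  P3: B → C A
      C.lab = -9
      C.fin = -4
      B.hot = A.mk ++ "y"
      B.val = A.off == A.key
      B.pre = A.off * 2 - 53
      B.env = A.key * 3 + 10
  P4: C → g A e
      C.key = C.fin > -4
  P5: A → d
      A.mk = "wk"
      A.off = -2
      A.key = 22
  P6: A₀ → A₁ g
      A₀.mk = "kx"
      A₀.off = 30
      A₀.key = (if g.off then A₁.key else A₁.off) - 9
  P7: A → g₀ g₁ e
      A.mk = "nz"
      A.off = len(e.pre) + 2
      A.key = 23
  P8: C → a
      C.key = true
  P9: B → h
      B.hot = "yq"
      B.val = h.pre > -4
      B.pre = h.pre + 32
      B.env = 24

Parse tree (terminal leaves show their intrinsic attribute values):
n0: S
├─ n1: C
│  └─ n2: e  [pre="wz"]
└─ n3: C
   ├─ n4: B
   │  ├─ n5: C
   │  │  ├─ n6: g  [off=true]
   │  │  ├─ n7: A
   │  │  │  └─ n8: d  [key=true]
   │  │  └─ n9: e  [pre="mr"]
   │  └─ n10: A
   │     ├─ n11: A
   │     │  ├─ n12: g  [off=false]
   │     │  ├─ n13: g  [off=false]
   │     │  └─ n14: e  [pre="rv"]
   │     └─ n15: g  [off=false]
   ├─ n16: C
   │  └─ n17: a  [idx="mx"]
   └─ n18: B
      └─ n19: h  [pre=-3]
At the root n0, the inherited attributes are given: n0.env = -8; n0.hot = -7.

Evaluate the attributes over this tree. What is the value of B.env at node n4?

-5

1. n0.env = -8  [given at root]
2. n0.hot = -7  [given at root]
3. n1.lab = 20  [S.env + 28]
4. n1.fin = 8  [S.env + 16]
5. n2.pre = "wz"  [terminal]
6. n1.key = false  [C.fin > 8]
7. n3.lab = -1  [S.env + 7]
8. n3.fin = -2  [S.env + S.hot + 13]
9. n5.lab = -9  [-9]
10. n5.fin = -4  [-4]
11. n6.off = true  [terminal]
12. n8.key = true  [terminal]
13. n7.mk = "wk"  ["wk"]
14. n7.off = -2  [-2]
15. n7.key = 22  [22]
16. n9.pre = "mr"  [terminal]
17. n5.key = false  [C.fin > -4]
18. n12.off = false  [terminal]
19. n13.off = false  [terminal]
20. n14.pre = "rv"  [terminal]
21. n11.mk = "nz"  ["nz"]
22. n11.off = 4  [len(e.pre) + 2]
23. n11.key = 23  [23]
24. n15.off = false  [terminal]
25. n10.mk = "kx"  ["kx"]
26. n10.off = 30  [30]
27. n10.key = -5  [(if g.off then A₁.key else A₁.off) - 9]
28. n4.hot = "kxy"  [A.mk ++ "y"]
29. n4.val = false  [A.off == A.key]
30. n4.pre = 7  [A.off * 2 - 53]
31. n4.env = -5  [A.key * 3 + 10]
32. n16.lab = 27  [(if B₀.val then C₀.lab else B₀.env) + 32]
33. n16.fin = 13  [(if B₀.val then C₀.fin else C₀.lab) + 14]
34. n17.idx = "mx"  [terminal]
35. n16.key = true  [true]
36. n19.pre = -3  [terminal]
37. n18.hot = "yq"  ["yq"]
38. n18.val = true  [h.pre > -4]
39. n18.pre = 29  [h.pre + 32]
40. n18.env = 24  [24]
41. n3.key = false  [C₁.key and B₀.val]
42. n0.depth = 0  [S.hot * -2 - 14]
43. n0.wid = "uk"  ["uk"]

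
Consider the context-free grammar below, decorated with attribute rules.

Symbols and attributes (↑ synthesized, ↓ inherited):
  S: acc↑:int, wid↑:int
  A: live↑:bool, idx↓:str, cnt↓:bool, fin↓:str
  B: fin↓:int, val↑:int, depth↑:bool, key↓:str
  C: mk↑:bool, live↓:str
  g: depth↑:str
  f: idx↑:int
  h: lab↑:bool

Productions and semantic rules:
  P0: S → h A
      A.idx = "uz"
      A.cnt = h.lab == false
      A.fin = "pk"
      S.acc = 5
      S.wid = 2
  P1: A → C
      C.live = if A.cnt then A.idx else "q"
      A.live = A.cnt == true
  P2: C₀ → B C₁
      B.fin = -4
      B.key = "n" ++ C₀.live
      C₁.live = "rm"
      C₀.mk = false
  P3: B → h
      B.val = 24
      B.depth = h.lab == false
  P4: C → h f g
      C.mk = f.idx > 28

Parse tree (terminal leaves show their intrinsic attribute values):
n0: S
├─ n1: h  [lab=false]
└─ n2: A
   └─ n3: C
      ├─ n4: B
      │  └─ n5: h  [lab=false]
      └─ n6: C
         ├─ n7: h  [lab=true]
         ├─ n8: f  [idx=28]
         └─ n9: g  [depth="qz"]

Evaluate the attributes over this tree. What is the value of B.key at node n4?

1. n1.lab = false  [terminal]
2. n2.idx = "uz"  ["uz"]
3. n2.cnt = true  [h.lab == false]
4. n2.fin = "pk"  ["pk"]
5. n3.live = "uz"  [if A.cnt then A.idx else "q"]
6. n4.fin = -4  [-4]
7. n4.key = "nuz"  ["n" ++ C₀.live]
8. n5.lab = false  [terminal]
9. n4.val = 24  [24]
10. n4.depth = true  [h.lab == false]
11. n6.live = "rm"  ["rm"]
12. n7.lab = true  [terminal]
13. n8.idx = 28  [terminal]
14. n9.depth = "qz"  [terminal]
15. n6.mk = false  [f.idx > 28]
16. n3.mk = false  [false]
17. n2.live = true  [A.cnt == true]
18. n0.acc = 5  [5]
19. n0.wid = 2  [2]

"nuz"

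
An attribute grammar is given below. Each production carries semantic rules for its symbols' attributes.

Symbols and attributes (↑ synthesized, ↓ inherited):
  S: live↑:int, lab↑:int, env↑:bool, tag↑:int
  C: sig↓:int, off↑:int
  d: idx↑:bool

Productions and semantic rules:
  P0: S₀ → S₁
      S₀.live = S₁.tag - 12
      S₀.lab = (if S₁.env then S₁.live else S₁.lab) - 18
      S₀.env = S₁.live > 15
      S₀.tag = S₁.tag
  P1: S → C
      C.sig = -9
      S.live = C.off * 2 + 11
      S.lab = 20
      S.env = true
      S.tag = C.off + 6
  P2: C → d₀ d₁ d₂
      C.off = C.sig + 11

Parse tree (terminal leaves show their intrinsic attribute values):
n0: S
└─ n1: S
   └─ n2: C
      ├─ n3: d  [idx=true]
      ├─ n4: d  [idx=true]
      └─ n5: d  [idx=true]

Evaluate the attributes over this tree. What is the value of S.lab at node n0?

-3

1. n2.sig = -9  [-9]
2. n3.idx = true  [terminal]
3. n4.idx = true  [terminal]
4. n5.idx = true  [terminal]
5. n2.off = 2  [C.sig + 11]
6. n1.live = 15  [C.off * 2 + 11]
7. n1.lab = 20  [20]
8. n1.env = true  [true]
9. n1.tag = 8  [C.off + 6]
10. n0.live = -4  [S₁.tag - 12]
11. n0.lab = -3  [(if S₁.env then S₁.live else S₁.lab) - 18]
12. n0.env = false  [S₁.live > 15]
13. n0.tag = 8  [S₁.tag]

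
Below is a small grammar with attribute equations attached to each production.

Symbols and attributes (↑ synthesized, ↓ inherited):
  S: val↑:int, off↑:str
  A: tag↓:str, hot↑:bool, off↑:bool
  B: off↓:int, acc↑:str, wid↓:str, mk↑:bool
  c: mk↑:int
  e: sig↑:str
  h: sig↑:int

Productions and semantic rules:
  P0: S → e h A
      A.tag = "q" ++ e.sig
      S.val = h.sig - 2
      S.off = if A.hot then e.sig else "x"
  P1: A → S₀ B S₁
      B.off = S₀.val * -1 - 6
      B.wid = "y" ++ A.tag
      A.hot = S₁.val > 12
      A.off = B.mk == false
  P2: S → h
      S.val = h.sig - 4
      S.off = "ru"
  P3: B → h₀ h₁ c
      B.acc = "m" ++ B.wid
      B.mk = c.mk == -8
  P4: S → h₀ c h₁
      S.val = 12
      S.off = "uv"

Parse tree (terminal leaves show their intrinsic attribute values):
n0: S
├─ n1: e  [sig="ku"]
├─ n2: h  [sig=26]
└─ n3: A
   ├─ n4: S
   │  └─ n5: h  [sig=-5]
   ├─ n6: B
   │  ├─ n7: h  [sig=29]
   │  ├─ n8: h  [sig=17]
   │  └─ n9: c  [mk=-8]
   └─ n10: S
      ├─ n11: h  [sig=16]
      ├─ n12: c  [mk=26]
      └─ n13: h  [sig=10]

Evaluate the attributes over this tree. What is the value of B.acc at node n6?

1. n1.sig = "ku"  [terminal]
2. n2.sig = 26  [terminal]
3. n3.tag = "qku"  ["q" ++ e.sig]
4. n5.sig = -5  [terminal]
5. n4.val = -9  [h.sig - 4]
6. n4.off = "ru"  ["ru"]
7. n6.off = 3  [S₀.val * -1 - 6]
8. n6.wid = "yqku"  ["y" ++ A.tag]
9. n7.sig = 29  [terminal]
10. n8.sig = 17  [terminal]
11. n9.mk = -8  [terminal]
12. n6.acc = "myqku"  ["m" ++ B.wid]
13. n6.mk = true  [c.mk == -8]
14. n11.sig = 16  [terminal]
15. n12.mk = 26  [terminal]
16. n13.sig = 10  [terminal]
17. n10.val = 12  [12]
18. n10.off = "uv"  ["uv"]
19. n3.hot = false  [S₁.val > 12]
20. n3.off = false  [B.mk == false]
21. n0.val = 24  [h.sig - 2]
22. n0.off = "x"  [if A.hot then e.sig else "x"]

"myqku"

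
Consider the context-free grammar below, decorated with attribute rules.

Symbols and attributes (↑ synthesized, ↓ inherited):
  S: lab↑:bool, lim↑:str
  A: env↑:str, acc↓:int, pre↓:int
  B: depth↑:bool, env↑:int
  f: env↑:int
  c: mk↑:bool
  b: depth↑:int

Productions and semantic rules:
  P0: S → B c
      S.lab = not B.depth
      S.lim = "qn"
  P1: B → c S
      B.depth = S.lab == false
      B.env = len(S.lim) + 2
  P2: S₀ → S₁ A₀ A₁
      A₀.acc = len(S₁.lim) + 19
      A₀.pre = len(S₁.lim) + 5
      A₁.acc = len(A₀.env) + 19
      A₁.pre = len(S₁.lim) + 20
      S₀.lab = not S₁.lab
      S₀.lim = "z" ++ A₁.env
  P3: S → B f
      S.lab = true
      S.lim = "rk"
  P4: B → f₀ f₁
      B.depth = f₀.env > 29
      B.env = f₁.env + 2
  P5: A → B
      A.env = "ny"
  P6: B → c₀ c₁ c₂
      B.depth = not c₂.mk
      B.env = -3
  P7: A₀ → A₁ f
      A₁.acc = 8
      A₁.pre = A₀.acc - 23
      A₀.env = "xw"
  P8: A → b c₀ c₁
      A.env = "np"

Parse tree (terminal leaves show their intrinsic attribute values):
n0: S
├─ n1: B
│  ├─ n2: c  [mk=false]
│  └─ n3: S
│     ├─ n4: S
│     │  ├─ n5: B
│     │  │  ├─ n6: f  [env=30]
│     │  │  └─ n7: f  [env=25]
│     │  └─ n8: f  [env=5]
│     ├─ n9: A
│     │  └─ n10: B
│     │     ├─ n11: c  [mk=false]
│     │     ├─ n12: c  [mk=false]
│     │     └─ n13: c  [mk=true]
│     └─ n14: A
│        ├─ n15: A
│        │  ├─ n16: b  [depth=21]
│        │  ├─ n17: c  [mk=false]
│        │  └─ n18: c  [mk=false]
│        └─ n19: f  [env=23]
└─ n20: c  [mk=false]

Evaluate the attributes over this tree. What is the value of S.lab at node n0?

1. n2.mk = false  [terminal]
2. n6.env = 30  [terminal]
3. n7.env = 25  [terminal]
4. n5.depth = true  [f₀.env > 29]
5. n5.env = 27  [f₁.env + 2]
6. n8.env = 5  [terminal]
7. n4.lab = true  [true]
8. n4.lim = "rk"  ["rk"]
9. n9.acc = 21  [len(S₁.lim) + 19]
10. n9.pre = 7  [len(S₁.lim) + 5]
11. n11.mk = false  [terminal]
12. n12.mk = false  [terminal]
13. n13.mk = true  [terminal]
14. n10.depth = false  [not c₂.mk]
15. n10.env = -3  [-3]
16. n9.env = "ny"  ["ny"]
17. n14.acc = 21  [len(A₀.env) + 19]
18. n14.pre = 22  [len(S₁.lim) + 20]
19. n15.acc = 8  [8]
20. n15.pre = -2  [A₀.acc - 23]
21. n16.depth = 21  [terminal]
22. n17.mk = false  [terminal]
23. n18.mk = false  [terminal]
24. n15.env = "np"  ["np"]
25. n19.env = 23  [terminal]
26. n14.env = "xw"  ["xw"]
27. n3.lab = false  [not S₁.lab]
28. n3.lim = "zxw"  ["z" ++ A₁.env]
29. n1.depth = true  [S.lab == false]
30. n1.env = 5  [len(S.lim) + 2]
31. n20.mk = false  [terminal]
32. n0.lab = false  [not B.depth]
33. n0.lim = "qn"  ["qn"]

false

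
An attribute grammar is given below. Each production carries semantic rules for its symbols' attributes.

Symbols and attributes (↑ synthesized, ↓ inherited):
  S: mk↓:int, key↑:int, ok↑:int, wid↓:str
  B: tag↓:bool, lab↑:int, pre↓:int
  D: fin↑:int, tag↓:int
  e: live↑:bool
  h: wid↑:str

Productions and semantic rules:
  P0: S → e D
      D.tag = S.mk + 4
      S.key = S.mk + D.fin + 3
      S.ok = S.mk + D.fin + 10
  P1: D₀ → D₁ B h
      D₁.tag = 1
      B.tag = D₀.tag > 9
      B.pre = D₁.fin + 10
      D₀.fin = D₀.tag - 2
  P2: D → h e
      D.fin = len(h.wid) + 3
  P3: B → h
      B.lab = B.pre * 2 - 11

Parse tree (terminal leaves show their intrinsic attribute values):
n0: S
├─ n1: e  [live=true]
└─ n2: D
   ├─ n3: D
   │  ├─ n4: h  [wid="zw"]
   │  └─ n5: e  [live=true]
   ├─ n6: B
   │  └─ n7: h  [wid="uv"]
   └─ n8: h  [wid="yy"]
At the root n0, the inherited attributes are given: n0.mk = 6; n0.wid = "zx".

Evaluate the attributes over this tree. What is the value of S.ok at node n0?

24

1. n0.mk = 6  [given at root]
2. n0.wid = "zx"  [given at root]
3. n1.live = true  [terminal]
4. n2.tag = 10  [S.mk + 4]
5. n3.tag = 1  [1]
6. n4.wid = "zw"  [terminal]
7. n5.live = true  [terminal]
8. n3.fin = 5  [len(h.wid) + 3]
9. n6.tag = true  [D₀.tag > 9]
10. n6.pre = 15  [D₁.fin + 10]
11. n7.wid = "uv"  [terminal]
12. n6.lab = 19  [B.pre * 2 - 11]
13. n8.wid = "yy"  [terminal]
14. n2.fin = 8  [D₀.tag - 2]
15. n0.key = 17  [S.mk + D.fin + 3]
16. n0.ok = 24  [S.mk + D.fin + 10]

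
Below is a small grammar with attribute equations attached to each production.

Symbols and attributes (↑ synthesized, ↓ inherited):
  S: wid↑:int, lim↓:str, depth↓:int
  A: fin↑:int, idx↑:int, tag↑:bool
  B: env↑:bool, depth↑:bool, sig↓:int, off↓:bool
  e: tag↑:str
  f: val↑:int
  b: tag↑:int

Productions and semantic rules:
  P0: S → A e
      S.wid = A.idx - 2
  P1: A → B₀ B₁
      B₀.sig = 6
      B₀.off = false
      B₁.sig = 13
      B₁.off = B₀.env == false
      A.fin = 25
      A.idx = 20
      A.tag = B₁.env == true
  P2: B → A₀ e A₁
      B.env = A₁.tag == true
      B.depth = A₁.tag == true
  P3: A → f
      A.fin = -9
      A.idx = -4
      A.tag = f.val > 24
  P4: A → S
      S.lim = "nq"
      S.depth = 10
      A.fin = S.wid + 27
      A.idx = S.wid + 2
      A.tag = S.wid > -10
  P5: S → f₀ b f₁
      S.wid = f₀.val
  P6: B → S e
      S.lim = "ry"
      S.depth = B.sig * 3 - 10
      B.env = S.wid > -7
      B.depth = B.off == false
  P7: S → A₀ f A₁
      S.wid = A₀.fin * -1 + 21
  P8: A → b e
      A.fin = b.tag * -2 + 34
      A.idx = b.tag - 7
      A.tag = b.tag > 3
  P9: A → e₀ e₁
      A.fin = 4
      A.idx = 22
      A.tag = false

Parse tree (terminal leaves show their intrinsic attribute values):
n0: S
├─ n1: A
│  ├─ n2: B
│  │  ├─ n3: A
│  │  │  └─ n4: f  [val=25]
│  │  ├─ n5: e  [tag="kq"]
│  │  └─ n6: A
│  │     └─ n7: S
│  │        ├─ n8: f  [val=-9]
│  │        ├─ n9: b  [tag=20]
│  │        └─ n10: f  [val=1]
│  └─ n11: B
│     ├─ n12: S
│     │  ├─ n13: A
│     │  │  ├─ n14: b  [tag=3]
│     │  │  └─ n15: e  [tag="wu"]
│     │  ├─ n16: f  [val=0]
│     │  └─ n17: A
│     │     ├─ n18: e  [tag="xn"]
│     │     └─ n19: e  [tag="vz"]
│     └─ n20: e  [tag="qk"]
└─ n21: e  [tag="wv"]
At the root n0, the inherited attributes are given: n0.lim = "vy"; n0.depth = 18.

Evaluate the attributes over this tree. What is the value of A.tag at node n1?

false

1. n0.lim = "vy"  [given at root]
2. n0.depth = 18  [given at root]
3. n2.sig = 6  [6]
4. n2.off = false  [false]
5. n4.val = 25  [terminal]
6. n3.fin = -9  [-9]
7. n3.idx = -4  [-4]
8. n3.tag = true  [f.val > 24]
9. n5.tag = "kq"  [terminal]
10. n7.lim = "nq"  ["nq"]
11. n7.depth = 10  [10]
12. n8.val = -9  [terminal]
13. n9.tag = 20  [terminal]
14. n10.val = 1  [terminal]
15. n7.wid = -9  [f₀.val]
16. n6.fin = 18  [S.wid + 27]
17. n6.idx = -7  [S.wid + 2]
18. n6.tag = true  [S.wid > -10]
19. n2.env = true  [A₁.tag == true]
20. n2.depth = true  [A₁.tag == true]
21. n11.sig = 13  [13]
22. n11.off = false  [B₀.env == false]
23. n12.lim = "ry"  ["ry"]
24. n12.depth = 29  [B.sig * 3 - 10]
25. n14.tag = 3  [terminal]
26. n15.tag = "wu"  [terminal]
27. n13.fin = 28  [b.tag * -2 + 34]
28. n13.idx = -4  [b.tag - 7]
29. n13.tag = false  [b.tag > 3]
30. n16.val = 0  [terminal]
31. n18.tag = "xn"  [terminal]
32. n19.tag = "vz"  [terminal]
33. n17.fin = 4  [4]
34. n17.idx = 22  [22]
35. n17.tag = false  [false]
36. n12.wid = -7  [A₀.fin * -1 + 21]
37. n20.tag = "qk"  [terminal]
38. n11.env = false  [S.wid > -7]
39. n11.depth = true  [B.off == false]
40. n1.fin = 25  [25]
41. n1.idx = 20  [20]
42. n1.tag = false  [B₁.env == true]
43. n21.tag = "wv"  [terminal]
44. n0.wid = 18  [A.idx - 2]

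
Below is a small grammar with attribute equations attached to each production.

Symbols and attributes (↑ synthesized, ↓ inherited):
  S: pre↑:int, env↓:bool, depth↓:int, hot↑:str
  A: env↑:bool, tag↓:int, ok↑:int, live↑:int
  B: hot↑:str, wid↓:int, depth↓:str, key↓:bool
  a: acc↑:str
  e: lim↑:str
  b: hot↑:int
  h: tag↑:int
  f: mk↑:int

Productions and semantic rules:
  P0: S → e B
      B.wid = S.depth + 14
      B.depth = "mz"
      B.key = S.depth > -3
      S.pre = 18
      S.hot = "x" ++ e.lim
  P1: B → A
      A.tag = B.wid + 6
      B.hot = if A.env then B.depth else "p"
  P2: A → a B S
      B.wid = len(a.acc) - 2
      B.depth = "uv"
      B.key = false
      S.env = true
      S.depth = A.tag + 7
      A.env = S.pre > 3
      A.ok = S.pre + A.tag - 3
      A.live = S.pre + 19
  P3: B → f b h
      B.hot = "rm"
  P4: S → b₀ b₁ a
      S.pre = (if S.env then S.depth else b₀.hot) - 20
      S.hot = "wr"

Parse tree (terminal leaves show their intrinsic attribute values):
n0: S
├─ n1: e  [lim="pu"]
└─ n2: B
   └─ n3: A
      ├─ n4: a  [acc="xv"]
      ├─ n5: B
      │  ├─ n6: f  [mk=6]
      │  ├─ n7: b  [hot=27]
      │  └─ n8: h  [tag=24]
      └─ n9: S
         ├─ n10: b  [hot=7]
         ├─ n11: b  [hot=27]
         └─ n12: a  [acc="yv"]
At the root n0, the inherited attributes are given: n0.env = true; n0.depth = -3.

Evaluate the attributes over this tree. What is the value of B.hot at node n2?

1. n0.env = true  [given at root]
2. n0.depth = -3  [given at root]
3. n1.lim = "pu"  [terminal]
4. n2.wid = 11  [S.depth + 14]
5. n2.depth = "mz"  ["mz"]
6. n2.key = false  [S.depth > -3]
7. n3.tag = 17  [B.wid + 6]
8. n4.acc = "xv"  [terminal]
9. n5.wid = 0  [len(a.acc) - 2]
10. n5.depth = "uv"  ["uv"]
11. n5.key = false  [false]
12. n6.mk = 6  [terminal]
13. n7.hot = 27  [terminal]
14. n8.tag = 24  [terminal]
15. n5.hot = "rm"  ["rm"]
16. n9.env = true  [true]
17. n9.depth = 24  [A.tag + 7]
18. n10.hot = 7  [terminal]
19. n11.hot = 27  [terminal]
20. n12.acc = "yv"  [terminal]
21. n9.pre = 4  [(if S.env then S.depth else b₀.hot) - 20]
22. n9.hot = "wr"  ["wr"]
23. n3.env = true  [S.pre > 3]
24. n3.ok = 18  [S.pre + A.tag - 3]
25. n3.live = 23  [S.pre + 19]
26. n2.hot = "mz"  [if A.env then B.depth else "p"]
27. n0.pre = 18  [18]
28. n0.hot = "xpu"  ["x" ++ e.lim]

"mz"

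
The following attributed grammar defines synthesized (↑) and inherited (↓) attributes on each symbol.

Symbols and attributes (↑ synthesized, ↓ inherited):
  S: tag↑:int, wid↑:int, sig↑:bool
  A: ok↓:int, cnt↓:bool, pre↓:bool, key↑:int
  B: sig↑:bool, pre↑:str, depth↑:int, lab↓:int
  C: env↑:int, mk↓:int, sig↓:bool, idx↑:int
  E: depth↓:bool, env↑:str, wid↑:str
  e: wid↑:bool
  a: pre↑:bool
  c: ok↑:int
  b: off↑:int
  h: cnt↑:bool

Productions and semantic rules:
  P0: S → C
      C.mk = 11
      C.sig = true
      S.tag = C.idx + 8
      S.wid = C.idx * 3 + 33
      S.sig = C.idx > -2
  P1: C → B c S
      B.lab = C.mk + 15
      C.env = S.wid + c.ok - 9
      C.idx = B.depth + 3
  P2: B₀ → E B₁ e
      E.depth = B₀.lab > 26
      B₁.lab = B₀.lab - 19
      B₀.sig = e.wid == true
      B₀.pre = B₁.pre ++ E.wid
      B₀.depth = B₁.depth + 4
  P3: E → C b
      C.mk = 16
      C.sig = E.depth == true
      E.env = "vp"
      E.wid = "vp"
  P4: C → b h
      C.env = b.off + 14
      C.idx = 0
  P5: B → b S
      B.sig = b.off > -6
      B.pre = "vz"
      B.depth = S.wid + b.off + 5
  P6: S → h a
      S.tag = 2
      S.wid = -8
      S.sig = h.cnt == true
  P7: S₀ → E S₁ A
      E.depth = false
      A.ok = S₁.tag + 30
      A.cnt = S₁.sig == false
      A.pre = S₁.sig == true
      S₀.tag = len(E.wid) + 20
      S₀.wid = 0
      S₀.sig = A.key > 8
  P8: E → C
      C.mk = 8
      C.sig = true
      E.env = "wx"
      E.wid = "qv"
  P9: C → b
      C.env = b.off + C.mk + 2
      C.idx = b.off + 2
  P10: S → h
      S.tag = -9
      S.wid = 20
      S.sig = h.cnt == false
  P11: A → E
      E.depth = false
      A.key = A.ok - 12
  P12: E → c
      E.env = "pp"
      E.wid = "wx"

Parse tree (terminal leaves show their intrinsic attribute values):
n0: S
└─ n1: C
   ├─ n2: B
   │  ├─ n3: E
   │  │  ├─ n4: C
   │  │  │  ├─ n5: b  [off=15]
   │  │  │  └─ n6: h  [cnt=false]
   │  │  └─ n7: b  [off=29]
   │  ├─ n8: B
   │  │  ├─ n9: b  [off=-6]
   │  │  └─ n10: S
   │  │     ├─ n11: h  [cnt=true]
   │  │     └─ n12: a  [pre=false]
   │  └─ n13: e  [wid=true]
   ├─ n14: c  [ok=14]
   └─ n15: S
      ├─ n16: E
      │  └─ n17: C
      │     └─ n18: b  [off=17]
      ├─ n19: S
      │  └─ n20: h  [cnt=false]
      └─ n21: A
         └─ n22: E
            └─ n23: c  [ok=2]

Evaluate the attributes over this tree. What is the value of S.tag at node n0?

1. n1.mk = 11  [11]
2. n1.sig = true  [true]
3. n2.lab = 26  [C.mk + 15]
4. n3.depth = false  [B₀.lab > 26]
5. n4.mk = 16  [16]
6. n4.sig = false  [E.depth == true]
7. n5.off = 15  [terminal]
8. n6.cnt = false  [terminal]
9. n4.env = 29  [b.off + 14]
10. n4.idx = 0  [0]
11. n7.off = 29  [terminal]
12. n3.env = "vp"  ["vp"]
13. n3.wid = "vp"  ["vp"]
14. n8.lab = 7  [B₀.lab - 19]
15. n9.off = -6  [terminal]
16. n11.cnt = true  [terminal]
17. n12.pre = false  [terminal]
18. n10.tag = 2  [2]
19. n10.wid = -8  [-8]
20. n10.sig = true  [h.cnt == true]
21. n8.sig = false  [b.off > -6]
22. n8.pre = "vz"  ["vz"]
23. n8.depth = -9  [S.wid + b.off + 5]
24. n13.wid = true  [terminal]
25. n2.sig = true  [e.wid == true]
26. n2.pre = "vzvp"  [B₁.pre ++ E.wid]
27. n2.depth = -5  [B₁.depth + 4]
28. n14.ok = 14  [terminal]
29. n16.depth = false  [false]
30. n17.mk = 8  [8]
31. n17.sig = true  [true]
32. n18.off = 17  [terminal]
33. n17.env = 27  [b.off + C.mk + 2]
34. n17.idx = 19  [b.off + 2]
35. n16.env = "wx"  ["wx"]
36. n16.wid = "qv"  ["qv"]
37. n20.cnt = false  [terminal]
38. n19.tag = -9  [-9]
39. n19.wid = 20  [20]
40. n19.sig = true  [h.cnt == false]
41. n21.ok = 21  [S₁.tag + 30]
42. n21.cnt = false  [S₁.sig == false]
43. n21.pre = true  [S₁.sig == true]
44. n22.depth = false  [false]
45. n23.ok = 2  [terminal]
46. n22.env = "pp"  ["pp"]
47. n22.wid = "wx"  ["wx"]
48. n21.key = 9  [A.ok - 12]
49. n15.tag = 22  [len(E.wid) + 20]
50. n15.wid = 0  [0]
51. n15.sig = true  [A.key > 8]
52. n1.env = 5  [S.wid + c.ok - 9]
53. n1.idx = -2  [B.depth + 3]
54. n0.tag = 6  [C.idx + 8]
55. n0.wid = 27  [C.idx * 3 + 33]
56. n0.sig = false  [C.idx > -2]

6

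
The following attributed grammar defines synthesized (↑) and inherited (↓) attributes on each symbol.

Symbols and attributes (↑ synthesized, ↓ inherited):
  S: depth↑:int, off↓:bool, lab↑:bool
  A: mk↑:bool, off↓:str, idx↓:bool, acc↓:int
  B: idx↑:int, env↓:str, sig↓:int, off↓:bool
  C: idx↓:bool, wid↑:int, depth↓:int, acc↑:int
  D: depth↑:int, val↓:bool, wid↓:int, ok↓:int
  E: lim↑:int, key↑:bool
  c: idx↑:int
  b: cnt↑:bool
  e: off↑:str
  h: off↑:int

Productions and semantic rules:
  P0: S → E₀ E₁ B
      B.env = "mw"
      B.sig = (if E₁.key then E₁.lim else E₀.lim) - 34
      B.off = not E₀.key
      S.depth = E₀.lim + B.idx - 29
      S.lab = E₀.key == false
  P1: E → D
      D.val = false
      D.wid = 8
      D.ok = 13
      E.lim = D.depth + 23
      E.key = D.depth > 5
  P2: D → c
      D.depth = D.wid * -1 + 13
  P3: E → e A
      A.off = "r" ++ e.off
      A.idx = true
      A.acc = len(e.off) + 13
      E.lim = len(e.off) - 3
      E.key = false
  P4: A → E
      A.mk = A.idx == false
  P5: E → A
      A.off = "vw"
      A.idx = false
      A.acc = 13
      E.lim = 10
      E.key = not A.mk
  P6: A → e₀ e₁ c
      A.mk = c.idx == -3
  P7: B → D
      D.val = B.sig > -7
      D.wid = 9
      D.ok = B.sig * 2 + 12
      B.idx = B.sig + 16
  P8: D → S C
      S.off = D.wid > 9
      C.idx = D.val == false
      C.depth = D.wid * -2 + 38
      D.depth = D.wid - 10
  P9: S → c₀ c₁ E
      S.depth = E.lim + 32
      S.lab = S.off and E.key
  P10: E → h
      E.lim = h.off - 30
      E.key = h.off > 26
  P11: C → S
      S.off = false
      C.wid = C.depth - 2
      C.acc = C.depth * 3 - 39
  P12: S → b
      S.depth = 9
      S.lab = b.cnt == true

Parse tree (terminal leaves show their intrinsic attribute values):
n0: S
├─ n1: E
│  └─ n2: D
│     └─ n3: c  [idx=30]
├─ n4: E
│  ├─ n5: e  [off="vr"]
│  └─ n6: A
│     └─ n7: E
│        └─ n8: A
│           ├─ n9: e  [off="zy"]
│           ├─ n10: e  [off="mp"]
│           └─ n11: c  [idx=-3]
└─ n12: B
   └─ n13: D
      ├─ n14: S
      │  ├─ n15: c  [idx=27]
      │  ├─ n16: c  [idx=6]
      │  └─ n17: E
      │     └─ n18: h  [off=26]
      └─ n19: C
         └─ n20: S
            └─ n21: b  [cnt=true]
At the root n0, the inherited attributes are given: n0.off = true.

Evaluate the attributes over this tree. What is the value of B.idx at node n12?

10

1. n0.off = true  [given at root]
2. n2.val = false  [false]
3. n2.wid = 8  [8]
4. n2.ok = 13  [13]
5. n3.idx = 30  [terminal]
6. n2.depth = 5  [D.wid * -1 + 13]
7. n1.lim = 28  [D.depth + 23]
8. n1.key = false  [D.depth > 5]
9. n5.off = "vr"  [terminal]
10. n6.off = "rvr"  ["r" ++ e.off]
11. n6.idx = true  [true]
12. n6.acc = 15  [len(e.off) + 13]
13. n8.off = "vw"  ["vw"]
14. n8.idx = false  [false]
15. n8.acc = 13  [13]
16. n9.off = "zy"  [terminal]
17. n10.off = "mp"  [terminal]
18. n11.idx = -3  [terminal]
19. n8.mk = true  [c.idx == -3]
20. n7.lim = 10  [10]
21. n7.key = false  [not A.mk]
22. n6.mk = false  [A.idx == false]
23. n4.lim = -1  [len(e.off) - 3]
24. n4.key = false  [false]
25. n12.env = "mw"  ["mw"]
26. n12.sig = -6  [(if E₁.key then E₁.lim else E₀.lim) - 34]
27. n12.off = true  [not E₀.key]
28. n13.val = true  [B.sig > -7]
29. n13.wid = 9  [9]
30. n13.ok = 0  [B.sig * 2 + 12]
31. n14.off = false  [D.wid > 9]
32. n15.idx = 27  [terminal]
33. n16.idx = 6  [terminal]
34. n18.off = 26  [terminal]
35. n17.lim = -4  [h.off - 30]
36. n17.key = false  [h.off > 26]
37. n14.depth = 28  [E.lim + 32]
38. n14.lab = false  [S.off and E.key]
39. n19.idx = false  [D.val == false]
40. n19.depth = 20  [D.wid * -2 + 38]
41. n20.off = false  [false]
42. n21.cnt = true  [terminal]
43. n20.depth = 9  [9]
44. n20.lab = true  [b.cnt == true]
45. n19.wid = 18  [C.depth - 2]
46. n19.acc = 21  [C.depth * 3 - 39]
47. n13.depth = -1  [D.wid - 10]
48. n12.idx = 10  [B.sig + 16]
49. n0.depth = 9  [E₀.lim + B.idx - 29]
50. n0.lab = true  [E₀.key == false]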